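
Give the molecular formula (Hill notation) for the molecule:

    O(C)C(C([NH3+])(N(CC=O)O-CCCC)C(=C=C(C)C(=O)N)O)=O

C14H24N3O6+

Heavy atoms from the SMILES: 14 C, 3 N, 6 O.
Implicit hydrogens by atom environment:
  6 × C: no H
  5 × O: no H
  4 × C: 2 H each → 8
  3 × C: 3 H each → 9
  1 × C: 1 H
  1 × N (charge +1): 3 H
  1 × N: 2 H
  1 × N: no H
  1 × O: 1 H
  Total hydrogens = 24.
Net charge +1.
Molecular formula: C14H24N3O6+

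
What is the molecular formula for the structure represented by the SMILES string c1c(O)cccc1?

C6H6O

Heavy atoms from the SMILES: 6 C, 1 O.
Implicit hydrogens by atom environment:
  5 × C (aromatic): 1 H each → 5
  1 × C (aromatic): no H
  1 × O: 1 H
  Total hydrogens = 6.
Molecular formula: C6H6O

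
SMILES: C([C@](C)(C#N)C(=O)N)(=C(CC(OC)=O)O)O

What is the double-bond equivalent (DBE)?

Molecular formula from the SMILES: C9H12N2O5.
DoU = (2C + 2 + N − H − X)/2 = (2·9 + 2 + 2 − 12 − 0)/2 = 10/2 = 5.
(Structurally: 0 ring(s) + 5 π bond(s) = 5.)

5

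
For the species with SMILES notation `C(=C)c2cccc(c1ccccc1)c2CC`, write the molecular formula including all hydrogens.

Heavy atoms from the SMILES: 16 C.
Implicit hydrogens by atom environment:
  8 × C (aromatic): 1 H each → 8
  4 × C (aromatic): no H
  2 × C: 2 H each → 4
  1 × C: 3 H
  1 × C: 1 H
  Total hydrogens = 16.
Molecular formula: C16H16

C16H16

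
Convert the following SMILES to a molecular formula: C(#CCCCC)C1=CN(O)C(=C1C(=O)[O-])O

C11H12NO4-

Heavy atoms from the SMILES: 11 C, 1 N, 4 O.
Implicit hydrogens by atom environment:
  3 × C: 2 H each → 6
  3 × C (aromatic): no H
  3 × C: no H
  2 × O: 1 H each → 2
  1 × C: 3 H
  1 × C (aromatic): 1 H
  1 × N (aromatic): no H
  1 × O: no H
  1 × O (charge -1): no H
  Total hydrogens = 12.
Net charge -1.
Molecular formula: C11H12NO4-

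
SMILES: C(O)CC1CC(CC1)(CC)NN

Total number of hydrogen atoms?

Hydrogens are implicit in SMILES; fill each atom to its normal valence:
  6 × C: 2 H each → 12
  1 × C: 3 H
  1 × C: 1 H
  1 × C: no H
  1 × N: 2 H
  1 × N: 1 H
  1 × O: 1 H
  Total hydrogens = 20.

20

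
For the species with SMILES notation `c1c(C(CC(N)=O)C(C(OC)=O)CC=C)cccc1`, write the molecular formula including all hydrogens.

C15H19NO3

Heavy atoms from the SMILES: 15 C, 1 N, 3 O.
Implicit hydrogens by atom environment:
  5 × C (aromatic): 1 H each → 5
  3 × C: 2 H each → 6
  3 × C: 1 H each → 3
  3 × O: no H
  2 × C: no H
  1 × C: 3 H
  1 × C (aromatic): no H
  1 × N: 2 H
  Total hydrogens = 19.
Molecular formula: C15H19NO3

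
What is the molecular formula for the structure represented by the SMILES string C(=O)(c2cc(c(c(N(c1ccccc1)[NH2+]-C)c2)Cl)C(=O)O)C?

Heavy atoms from the SMILES: 16 C, 1 Cl, 2 N, 3 O.
Implicit hydrogens by atom environment:
  7 × C (aromatic): 1 H each → 7
  5 × C (aromatic): no H
  2 × C: 3 H each → 6
  2 × C: no H
  2 × O: no H
  1 × Cl: no H
  1 × N (charge +1): 2 H
  1 × N: no H
  1 × O: 1 H
  Total hydrogens = 16.
Net charge +1.
Molecular formula: C16H16ClN2O3+

C16H16ClN2O3+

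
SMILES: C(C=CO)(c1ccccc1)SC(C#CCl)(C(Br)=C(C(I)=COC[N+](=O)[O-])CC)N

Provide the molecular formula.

Heavy atoms from the SMILES: 1 Br, 19 C, 1 Cl, 1 I, 2 N, 4 O, 1 S.
Implicit hydrogens by atom environment:
  6 × C: no H
  5 × C (aromatic): 1 H each → 5
  4 × C: 1 H each → 4
  2 × C: 2 H each → 4
  2 × O: no H
  1 × Br: no H
  1 × C: 3 H
  1 × C (aromatic): no H
  1 × Cl: no H
  1 × I: no H
  1 × N: 2 H
  1 × N (charge +1): no H
  1 × O: 1 H
  1 × O (charge -1): no H
  1 × S: no H
  Total hydrogens = 19.
Molecular formula: C19H19BrClIN2O4S

C19H19BrClIN2O4S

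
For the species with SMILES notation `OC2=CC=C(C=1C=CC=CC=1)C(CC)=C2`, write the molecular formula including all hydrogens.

C14H14O

Heavy atoms from the SMILES: 14 C, 1 O.
Implicit hydrogens by atom environment:
  8 × C (aromatic): 1 H each → 8
  4 × C (aromatic): no H
  1 × C: 3 H
  1 × C: 2 H
  1 × O: 1 H
  Total hydrogens = 14.
Molecular formula: C14H14O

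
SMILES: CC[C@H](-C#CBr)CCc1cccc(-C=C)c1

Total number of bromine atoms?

1

The symbol for bromine appears 1 time in the SMILES.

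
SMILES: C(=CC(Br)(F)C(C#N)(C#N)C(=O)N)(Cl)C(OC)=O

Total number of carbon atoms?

The symbol for carbon appears 9 times in the SMILES. (Cl is a single chlorine, not C + l.)

9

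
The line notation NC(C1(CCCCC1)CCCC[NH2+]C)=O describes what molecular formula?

Heavy atoms from the SMILES: 12 C, 2 N, 1 O.
Implicit hydrogens by atom environment:
  9 × C: 2 H each → 18
  2 × C: no H
  1 × C: 3 H
  1 × N (charge +1): 2 H
  1 × N: 2 H
  1 × O: no H
  Total hydrogens = 25.
Net charge +1.
Molecular formula: C12H25N2O+

C12H25N2O+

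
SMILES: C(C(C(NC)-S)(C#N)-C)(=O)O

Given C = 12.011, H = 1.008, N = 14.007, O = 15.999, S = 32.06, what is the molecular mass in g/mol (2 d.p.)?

174.22

Molecular formula: C6H10N2O2S.
M = 6×12.011 + 10×1.008 + 2×14.007 + 2×15.999 + 1×32.06 = 174.22 g/mol.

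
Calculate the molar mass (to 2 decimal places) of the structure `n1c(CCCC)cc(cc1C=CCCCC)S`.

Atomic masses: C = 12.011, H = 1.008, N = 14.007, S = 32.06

Molecular formula: C15H23NS.
M = 15×12.011 + 23×1.008 + 1×14.007 + 1×32.06 = 249.42 g/mol.

249.42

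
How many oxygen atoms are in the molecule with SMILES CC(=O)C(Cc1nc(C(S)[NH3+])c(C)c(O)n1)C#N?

The symbol for oxygen appears 2 times in the SMILES.

2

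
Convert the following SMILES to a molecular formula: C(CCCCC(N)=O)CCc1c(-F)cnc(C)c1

Heavy atoms from the SMILES: 14 C, 1 F, 2 N, 1 O.
Implicit hydrogens by atom environment:
  7 × C: 2 H each → 14
  3 × C (aromatic): no H
  2 × C (aromatic): 1 H each → 2
  1 × C: 3 H
  1 × C: no H
  1 × F: no H
  1 × N: 2 H
  1 × N (aromatic): no H
  1 × O: no H
  Total hydrogens = 21.
Molecular formula: C14H21FN2O

C14H21FN2O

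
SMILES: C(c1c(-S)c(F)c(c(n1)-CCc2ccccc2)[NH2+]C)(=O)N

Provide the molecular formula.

C15H17FN3OS+

Heavy atoms from the SMILES: 15 C, 1 F, 3 N, 1 O, 1 S.
Implicit hydrogens by atom environment:
  6 × C (aromatic): no H
  5 × C (aromatic): 1 H each → 5
  2 × C: 2 H each → 4
  1 × C: 3 H
  1 × C: no H
  1 × F: no H
  1 × N: 2 H
  1 × N (charge +1): 2 H
  1 × N (aromatic): no H
  1 × O: no H
  1 × S: 1 H
  Total hydrogens = 17.
Net charge +1.
Molecular formula: C15H17FN3OS+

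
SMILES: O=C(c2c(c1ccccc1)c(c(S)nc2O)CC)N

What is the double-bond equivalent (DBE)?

Molecular formula from the SMILES: C14H14N2O2S.
DoU = (2C + 2 + N − H − X)/2 = (2·14 + 2 + 2 − 14 − 0)/2 = 18/2 = 9.
(Structurally: 2 ring(s) + 7 π bond(s) = 9.)

9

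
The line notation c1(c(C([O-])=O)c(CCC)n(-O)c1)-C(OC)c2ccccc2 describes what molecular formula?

Heavy atoms from the SMILES: 16 C, 1 N, 4 O.
Implicit hydrogens by atom environment:
  6 × C (aromatic): 1 H each → 6
  4 × C (aromatic): no H
  2 × C: 3 H each → 6
  2 × C: 2 H each → 4
  2 × O: no H
  1 × C: 1 H
  1 × C: no H
  1 × N (aromatic): no H
  1 × O: 1 H
  1 × O (charge -1): no H
  Total hydrogens = 18.
Net charge -1.
Molecular formula: C16H18NO4-

C16H18NO4-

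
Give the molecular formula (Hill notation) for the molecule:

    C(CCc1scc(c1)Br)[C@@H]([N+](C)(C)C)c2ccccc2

C17H23BrNS+

Heavy atoms from the SMILES: 1 Br, 17 C, 1 N, 1 S.
Implicit hydrogens by atom environment:
  7 × C (aromatic): 1 H each → 7
  3 × C: 3 H each → 9
  3 × C: 2 H each → 6
  3 × C (aromatic): no H
  1 × Br: no H
  1 × C: 1 H
  1 × N (charge +1): no H
  1 × S (aromatic): no H
  Total hydrogens = 23.
Net charge +1.
Molecular formula: C17H23BrNS+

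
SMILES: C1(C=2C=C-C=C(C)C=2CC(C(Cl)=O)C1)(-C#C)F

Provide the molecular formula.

C14H12ClFO

Heavy atoms from the SMILES: 14 C, 1 Cl, 1 F, 1 O.
Implicit hydrogens by atom environment:
  3 × C (aromatic): 1 H each → 3
  3 × C (aromatic): no H
  3 × C: no H
  2 × C: 2 H each → 4
  2 × C: 1 H each → 2
  1 × C: 3 H
  1 × Cl: no H
  1 × F: no H
  1 × O: no H
  Total hydrogens = 12.
Molecular formula: C14H12ClFO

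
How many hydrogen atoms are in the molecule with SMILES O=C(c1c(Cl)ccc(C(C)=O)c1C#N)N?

7

Hydrogens are implicit in SMILES; fill each atom to its normal valence:
  4 × C (aromatic): no H
  3 × C: no H
  2 × C (aromatic): 1 H each → 2
  2 × O: no H
  1 × C: 3 H
  1 × Cl: no H
  1 × N: 2 H
  1 × N: no H
  Total hydrogens = 7.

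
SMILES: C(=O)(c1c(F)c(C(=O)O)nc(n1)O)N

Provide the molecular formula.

Heavy atoms from the SMILES: 6 C, 1 F, 3 N, 4 O.
Implicit hydrogens by atom environment:
  4 × C (aromatic): no H
  2 × C: no H
  2 × N (aromatic): no H
  2 × O: 1 H each → 2
  2 × O: no H
  1 × F: no H
  1 × N: 2 H
  Total hydrogens = 4.
Molecular formula: C6H4FN3O4

C6H4FN3O4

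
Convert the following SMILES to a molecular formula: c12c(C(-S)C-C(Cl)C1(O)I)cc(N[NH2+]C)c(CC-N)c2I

Heavy atoms from the SMILES: 13 C, 1 Cl, 2 I, 3 N, 1 O, 1 S.
Implicit hydrogens by atom environment:
  5 × C (aromatic): no H
  3 × C: 2 H each → 6
  2 × C: 1 H each → 2
  2 × I: no H
  1 × C: 3 H
  1 × C (aromatic): 1 H
  1 × C: no H
  1 × Cl: no H
  1 × N: 2 H
  1 × N (charge +1): 2 H
  1 × N: 1 H
  1 × O: 1 H
  1 × S: 1 H
  Total hydrogens = 19.
Net charge +1.
Molecular formula: C13H19ClI2N3OS+

C13H19ClI2N3OS+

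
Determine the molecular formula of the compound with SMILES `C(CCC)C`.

Heavy atoms from the SMILES: 5 C.
Implicit hydrogens by atom environment:
  3 × C: 2 H each → 6
  2 × C: 3 H each → 6
  Total hydrogens = 12.
Molecular formula: C5H12

C5H12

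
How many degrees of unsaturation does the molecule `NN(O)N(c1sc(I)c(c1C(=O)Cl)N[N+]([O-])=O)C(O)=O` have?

6

Molecular formula from the SMILES: C6H5ClIN5O6S.
DoU = (2C + 2 + N − H − X)/2 = (2·6 + 2 + 5 − 5 − 2)/2 = 12/2 = 6.
(Structurally: 1 ring(s) + 5 π bond(s) = 6.)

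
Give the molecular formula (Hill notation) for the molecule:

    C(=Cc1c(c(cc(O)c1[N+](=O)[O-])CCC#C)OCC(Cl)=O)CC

Heavy atoms from the SMILES: 16 C, 1 Cl, 1 N, 5 O.
Implicit hydrogens by atom environment:
  5 × C (aromatic): no H
  4 × C: 2 H each → 8
  3 × C: 1 H each → 3
  3 × O: no H
  2 × C: no H
  1 × C: 3 H
  1 × C (aromatic): 1 H
  1 × Cl: no H
  1 × N (charge +1): no H
  1 × O: 1 H
  1 × O (charge -1): no H
  Total hydrogens = 16.
Molecular formula: C16H16ClNO5

C16H16ClNO5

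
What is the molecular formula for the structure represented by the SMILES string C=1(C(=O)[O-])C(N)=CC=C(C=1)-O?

C7H6NO3-

Heavy atoms from the SMILES: 7 C, 1 N, 3 O.
Implicit hydrogens by atom environment:
  3 × C (aromatic): 1 H each → 3
  3 × C (aromatic): no H
  1 × C: no H
  1 × N: 2 H
  1 × O: 1 H
  1 × O: no H
  1 × O (charge -1): no H
  Total hydrogens = 6.
Net charge -1.
Molecular formula: C7H6NO3-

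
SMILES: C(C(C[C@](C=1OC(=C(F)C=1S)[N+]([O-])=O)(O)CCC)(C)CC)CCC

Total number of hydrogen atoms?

Hydrogens are implicit in SMILES; fill each atom to its normal valence:
  7 × C: 2 H each → 14
  4 × C: 3 H each → 12
  4 × C (aromatic): no H
  2 × C: no H
  1 × F: no H
  1 × N (charge +1): no H
  1 × O: 1 H
  1 × O (aromatic): no H
  1 × O: no H
  1 × O (charge -1): no H
  1 × S: 1 H
  Total hydrogens = 28.

28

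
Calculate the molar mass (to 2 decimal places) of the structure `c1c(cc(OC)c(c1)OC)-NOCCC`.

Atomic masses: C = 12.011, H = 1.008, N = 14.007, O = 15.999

211.26

Molecular formula: C11H17NO3.
M = 11×12.011 + 17×1.008 + 1×14.007 + 3×15.999 = 211.26 g/mol.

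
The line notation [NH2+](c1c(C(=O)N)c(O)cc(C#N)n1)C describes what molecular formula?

Heavy atoms from the SMILES: 8 C, 4 N, 2 O.
Implicit hydrogens by atom environment:
  4 × C (aromatic): no H
  2 × C: no H
  1 × C: 3 H
  1 × C (aromatic): 1 H
  1 × N: 2 H
  1 × N (charge +1): 2 H
  1 × N (aromatic): no H
  1 × N: no H
  1 × O: 1 H
  1 × O: no H
  Total hydrogens = 9.
Net charge +1.
Molecular formula: C8H9N4O2+

C8H9N4O2+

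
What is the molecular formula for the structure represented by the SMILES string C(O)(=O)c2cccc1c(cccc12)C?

Heavy atoms from the SMILES: 12 C, 2 O.
Implicit hydrogens by atom environment:
  6 × C (aromatic): 1 H each → 6
  4 × C (aromatic): no H
  1 × C: 3 H
  1 × C: no H
  1 × O: 1 H
  1 × O: no H
  Total hydrogens = 10.
Molecular formula: C12H10O2

C12H10O2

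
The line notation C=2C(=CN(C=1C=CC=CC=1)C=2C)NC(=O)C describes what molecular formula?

Heavy atoms from the SMILES: 13 C, 2 N, 1 O.
Implicit hydrogens by atom environment:
  7 × C (aromatic): 1 H each → 7
  3 × C (aromatic): no H
  2 × C: 3 H each → 6
  1 × C: no H
  1 × N: 1 H
  1 × N (aromatic): no H
  1 × O: no H
  Total hydrogens = 14.
Molecular formula: C13H14N2O

C13H14N2O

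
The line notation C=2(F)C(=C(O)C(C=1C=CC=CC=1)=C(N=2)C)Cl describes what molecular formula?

Heavy atoms from the SMILES: 12 C, 1 Cl, 1 F, 1 N, 1 O.
Implicit hydrogens by atom environment:
  6 × C (aromatic): no H
  5 × C (aromatic): 1 H each → 5
  1 × C: 3 H
  1 × Cl: no H
  1 × F: no H
  1 × N (aromatic): no H
  1 × O: 1 H
  Total hydrogens = 9.
Molecular formula: C12H9ClFNO

C12H9ClFNO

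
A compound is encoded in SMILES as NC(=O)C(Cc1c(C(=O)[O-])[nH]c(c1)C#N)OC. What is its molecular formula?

Heavy atoms from the SMILES: 10 C, 3 N, 4 O.
Implicit hydrogens by atom environment:
  3 × C (aromatic): no H
  3 × C: no H
  3 × O: no H
  1 × C: 3 H
  1 × C: 2 H
  1 × C (aromatic): 1 H
  1 × C: 1 H
  1 × N: 2 H
  1 × N (aromatic): 1 H
  1 × N: no H
  1 × O (charge -1): no H
  Total hydrogens = 10.
Net charge -1.
Molecular formula: C10H10N3O4-

C10H10N3O4-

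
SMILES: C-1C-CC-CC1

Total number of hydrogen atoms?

12

Hydrogens are implicit in SMILES; fill each atom to its normal valence:
  6 × C: 2 H each → 12
  Total hydrogens = 12.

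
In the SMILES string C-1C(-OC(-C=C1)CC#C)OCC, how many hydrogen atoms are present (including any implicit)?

Hydrogens are implicit in SMILES; fill each atom to its normal valence:
  5 × C: 1 H each → 5
  3 × C: 2 H each → 6
  2 × O: no H
  1 × C: 3 H
  1 × C: no H
  Total hydrogens = 14.

14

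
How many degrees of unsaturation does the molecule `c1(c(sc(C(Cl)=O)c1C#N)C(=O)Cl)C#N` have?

Molecular formula from the SMILES: C8Cl2N2O2S.
DoU = (2C + 2 + N − H − X)/2 = (2·8 + 2 + 2 − 0 − 2)/2 = 18/2 = 9.
(Structurally: 1 ring(s) + 8 π bond(s) = 9.)

9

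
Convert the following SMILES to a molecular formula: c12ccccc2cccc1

Heavy atoms from the SMILES: 10 C.
Implicit hydrogens by atom environment:
  8 × C (aromatic): 1 H each → 8
  2 × C (aromatic): no H
  Total hydrogens = 8.
Molecular formula: C10H8

C10H8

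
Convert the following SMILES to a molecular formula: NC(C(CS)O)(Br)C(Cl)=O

Heavy atoms from the SMILES: 1 Br, 4 C, 1 Cl, 1 N, 2 O, 1 S.
Implicit hydrogens by atom environment:
  2 × C: no H
  1 × Br: no H
  1 × C: 2 H
  1 × C: 1 H
  1 × Cl: no H
  1 × N: 2 H
  1 × O: 1 H
  1 × O: no H
  1 × S: 1 H
  Total hydrogens = 7.
Molecular formula: C4H7BrClNO2S

C4H7BrClNO2S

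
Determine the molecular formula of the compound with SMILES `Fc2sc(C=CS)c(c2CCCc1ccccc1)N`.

C15H16FNS2

Heavy atoms from the SMILES: 15 C, 1 F, 1 N, 2 S.
Implicit hydrogens by atom environment:
  5 × C (aromatic): 1 H each → 5
  5 × C (aromatic): no H
  3 × C: 2 H each → 6
  2 × C: 1 H each → 2
  1 × F: no H
  1 × N: 2 H
  1 × S: 1 H
  1 × S (aromatic): no H
  Total hydrogens = 16.
Molecular formula: C15H16FNS2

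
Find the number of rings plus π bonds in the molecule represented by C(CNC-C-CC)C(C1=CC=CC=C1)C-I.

Molecular formula from the SMILES: C14H22IN.
DoU = (2C + 2 + N − H − X)/2 = (2·14 + 2 + 1 − 22 − 1)/2 = 8/2 = 4.
(Structurally: 1 ring(s) + 3 π bond(s) = 4.)

4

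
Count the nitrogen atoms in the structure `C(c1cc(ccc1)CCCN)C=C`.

1

The symbol for nitrogen appears 1 time in the SMILES.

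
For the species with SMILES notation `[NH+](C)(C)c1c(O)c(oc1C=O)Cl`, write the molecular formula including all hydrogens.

Heavy atoms from the SMILES: 7 C, 1 Cl, 1 N, 3 O.
Implicit hydrogens by atom environment:
  4 × C (aromatic): no H
  2 × C: 3 H each → 6
  1 × C: 1 H
  1 × Cl: no H
  1 × N (charge +1): 1 H
  1 × O: 1 H
  1 × O (aromatic): no H
  1 × O: no H
  Total hydrogens = 9.
Net charge +1.
Molecular formula: C7H9ClNO3+

C7H9ClNO3+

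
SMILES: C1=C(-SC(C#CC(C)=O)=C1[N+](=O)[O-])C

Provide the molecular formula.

Heavy atoms from the SMILES: 9 C, 1 N, 3 O, 1 S.
Implicit hydrogens by atom environment:
  3 × C (aromatic): no H
  3 × C: no H
  2 × C: 3 H each → 6
  2 × O: no H
  1 × C (aromatic): 1 H
  1 × N (charge +1): no H
  1 × O (charge -1): no H
  1 × S (aromatic): no H
  Total hydrogens = 7.
Molecular formula: C9H7NO3S

C9H7NO3S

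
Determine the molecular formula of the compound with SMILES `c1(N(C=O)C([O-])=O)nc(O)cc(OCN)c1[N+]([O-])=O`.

C8H7N4O7-

Heavy atoms from the SMILES: 8 C, 4 N, 7 O.
Implicit hydrogens by atom environment:
  4 × C (aromatic): no H
  4 × O: no H
  2 × O (charge -1): no H
  1 × C: 2 H
  1 × C (aromatic): 1 H
  1 × C: 1 H
  1 × C: no H
  1 × N: 2 H
  1 × N (aromatic): no H
  1 × N: no H
  1 × N (charge +1): no H
  1 × O: 1 H
  Total hydrogens = 7.
Net charge -1.
Molecular formula: C8H7N4O7-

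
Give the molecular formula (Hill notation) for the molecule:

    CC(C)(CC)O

C5H12O

Heavy atoms from the SMILES: 5 C, 1 O.
Implicit hydrogens by atom environment:
  3 × C: 3 H each → 9
  1 × C: 2 H
  1 × C: no H
  1 × O: 1 H
  Total hydrogens = 12.
Molecular formula: C5H12O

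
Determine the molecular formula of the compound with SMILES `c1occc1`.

Heavy atoms from the SMILES: 4 C, 1 O.
Implicit hydrogens by atom environment:
  4 × C (aromatic): 1 H each → 4
  1 × O (aromatic): no H
  Total hydrogens = 4.
Molecular formula: C4H4O

C4H4O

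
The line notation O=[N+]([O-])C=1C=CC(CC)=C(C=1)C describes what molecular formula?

Heavy atoms from the SMILES: 9 C, 1 N, 2 O.
Implicit hydrogens by atom environment:
  3 × C (aromatic): 1 H each → 3
  3 × C (aromatic): no H
  2 × C: 3 H each → 6
  1 × C: 2 H
  1 × N (charge +1): no H
  1 × O: no H
  1 × O (charge -1): no H
  Total hydrogens = 11.
Molecular formula: C9H11NO2

C9H11NO2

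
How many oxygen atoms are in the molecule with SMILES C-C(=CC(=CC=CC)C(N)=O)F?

1

The symbol for oxygen appears 1 time in the SMILES.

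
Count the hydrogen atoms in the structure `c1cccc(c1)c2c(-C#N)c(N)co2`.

8

Hydrogens are implicit in SMILES; fill each atom to its normal valence:
  6 × C (aromatic): 1 H each → 6
  4 × C (aromatic): no H
  1 × C: no H
  1 × N: 2 H
  1 × N: no H
  1 × O (aromatic): no H
  Total hydrogens = 8.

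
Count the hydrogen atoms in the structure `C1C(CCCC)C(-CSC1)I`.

Hydrogens are implicit in SMILES; fill each atom to its normal valence:
  6 × C: 2 H each → 12
  2 × C: 1 H each → 2
  1 × C: 3 H
  1 × I: no H
  1 × S: no H
  Total hydrogens = 17.

17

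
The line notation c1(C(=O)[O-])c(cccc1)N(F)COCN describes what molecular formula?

C9H10FN2O3-

Heavy atoms from the SMILES: 9 C, 1 F, 2 N, 3 O.
Implicit hydrogens by atom environment:
  4 × C (aromatic): 1 H each → 4
  2 × C: 2 H each → 4
  2 × C (aromatic): no H
  2 × O: no H
  1 × C: no H
  1 × F: no H
  1 × N: 2 H
  1 × N: no H
  1 × O (charge -1): no H
  Total hydrogens = 10.
Net charge -1.
Molecular formula: C9H10FN2O3-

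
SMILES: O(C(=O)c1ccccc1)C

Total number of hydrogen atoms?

Hydrogens are implicit in SMILES; fill each atom to its normal valence:
  5 × C (aromatic): 1 H each → 5
  2 × O: no H
  1 × C: 3 H
  1 × C (aromatic): no H
  1 × C: no H
  Total hydrogens = 8.

8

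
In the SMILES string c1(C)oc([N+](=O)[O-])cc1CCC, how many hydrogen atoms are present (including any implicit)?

11

Hydrogens are implicit in SMILES; fill each atom to its normal valence:
  3 × C (aromatic): no H
  2 × C: 3 H each → 6
  2 × C: 2 H each → 4
  1 × C (aromatic): 1 H
  1 × N (charge +1): no H
  1 × O (aromatic): no H
  1 × O: no H
  1 × O (charge -1): no H
  Total hydrogens = 11.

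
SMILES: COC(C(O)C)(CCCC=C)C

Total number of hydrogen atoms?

20

Hydrogens are implicit in SMILES; fill each atom to its normal valence:
  4 × C: 2 H each → 8
  3 × C: 3 H each → 9
  2 × C: 1 H each → 2
  1 × C: no H
  1 × O: 1 H
  1 × O: no H
  Total hydrogens = 20.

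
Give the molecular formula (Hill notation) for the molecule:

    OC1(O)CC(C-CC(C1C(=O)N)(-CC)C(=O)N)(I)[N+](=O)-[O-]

Heavy atoms from the SMILES: 11 C, 1 I, 3 N, 6 O.
Implicit hydrogens by atom environment:
  5 × C: no H
  4 × C: 2 H each → 8
  3 × O: no H
  2 × N: 2 H each → 4
  2 × O: 1 H each → 2
  1 × C: 3 H
  1 × C: 1 H
  1 × I: no H
  1 × N (charge +1): no H
  1 × O (charge -1): no H
  Total hydrogens = 18.
Molecular formula: C11H18IN3O6

C11H18IN3O6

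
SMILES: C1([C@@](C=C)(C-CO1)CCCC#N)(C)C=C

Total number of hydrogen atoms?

19

Hydrogens are implicit in SMILES; fill each atom to its normal valence:
  7 × C: 2 H each → 14
  3 × C: no H
  2 × C: 1 H each → 2
  1 × C: 3 H
  1 × N: no H
  1 × O: no H
  Total hydrogens = 19.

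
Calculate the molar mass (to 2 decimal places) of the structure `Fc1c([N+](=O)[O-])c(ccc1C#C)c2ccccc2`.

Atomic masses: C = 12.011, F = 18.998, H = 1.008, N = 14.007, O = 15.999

Molecular formula: C14H8FNO2.
M = 14×12.011 + 1×18.998 + 8×1.008 + 1×14.007 + 2×15.999 = 241.22 g/mol.

241.22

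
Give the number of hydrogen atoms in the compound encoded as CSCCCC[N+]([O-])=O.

Hydrogens are implicit in SMILES; fill each atom to its normal valence:
  4 × C: 2 H each → 8
  1 × C: 3 H
  1 × N (charge +1): no H
  1 × O: no H
  1 × O (charge -1): no H
  1 × S: no H
  Total hydrogens = 11.

11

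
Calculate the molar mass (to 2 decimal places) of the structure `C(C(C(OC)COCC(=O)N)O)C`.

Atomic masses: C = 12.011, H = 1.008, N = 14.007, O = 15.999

Molecular formula: C8H17NO4.
M = 8×12.011 + 17×1.008 + 1×14.007 + 4×15.999 = 191.23 g/mol.

191.23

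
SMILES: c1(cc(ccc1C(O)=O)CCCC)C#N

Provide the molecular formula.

C12H13NO2

Heavy atoms from the SMILES: 12 C, 1 N, 2 O.
Implicit hydrogens by atom environment:
  3 × C: 2 H each → 6
  3 × C (aromatic): 1 H each → 3
  3 × C (aromatic): no H
  2 × C: no H
  1 × C: 3 H
  1 × N: no H
  1 × O: 1 H
  1 × O: no H
  Total hydrogens = 13.
Molecular formula: C12H13NO2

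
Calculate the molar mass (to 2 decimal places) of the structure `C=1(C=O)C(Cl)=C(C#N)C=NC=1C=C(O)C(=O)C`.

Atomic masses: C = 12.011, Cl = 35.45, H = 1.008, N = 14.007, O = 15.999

250.64

Molecular formula: C11H7ClN2O3.
M = 11×12.011 + 1×35.45 + 7×1.008 + 2×14.007 + 3×15.999 = 250.64 g/mol.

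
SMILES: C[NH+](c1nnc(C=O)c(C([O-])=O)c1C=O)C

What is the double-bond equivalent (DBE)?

7

Molecular formula from the SMILES: C9H9N3O4.
DoU = (2C + 2 + N − H − X)/2 = (2·9 + 2 + 3 − 9 − 0)/2 = 14/2 = 7.
(Structurally: 1 ring(s) + 6 π bond(s) = 7.)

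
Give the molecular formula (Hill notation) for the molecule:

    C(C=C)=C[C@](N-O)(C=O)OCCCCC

C11H19NO3

Heavy atoms from the SMILES: 11 C, 1 N, 3 O.
Implicit hydrogens by atom environment:
  5 × C: 2 H each → 10
  4 × C: 1 H each → 4
  2 × O: no H
  1 × C: 3 H
  1 × C: no H
  1 × N: 1 H
  1 × O: 1 H
  Total hydrogens = 19.
Molecular formula: C11H19NO3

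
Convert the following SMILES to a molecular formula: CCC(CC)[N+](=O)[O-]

C5H11NO2

Heavy atoms from the SMILES: 5 C, 1 N, 2 O.
Implicit hydrogens by atom environment:
  2 × C: 3 H each → 6
  2 × C: 2 H each → 4
  1 × C: 1 H
  1 × N (charge +1): no H
  1 × O: no H
  1 × O (charge -1): no H
  Total hydrogens = 11.
Molecular formula: C5H11NO2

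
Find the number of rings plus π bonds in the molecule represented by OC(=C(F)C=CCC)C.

2

Molecular formula from the SMILES: C7H11FO.
DoU = (2C + 2 + N − H − X)/2 = (2·7 + 2 + 0 − 11 − 1)/2 = 4/2 = 2.
(Structurally: 0 ring(s) + 2 π bond(s) = 2.)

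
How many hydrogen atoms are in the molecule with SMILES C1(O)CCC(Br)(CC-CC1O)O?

Hydrogens are implicit in SMILES; fill each atom to its normal valence:
  5 × C: 2 H each → 10
  3 × O: 1 H each → 3
  2 × C: 1 H each → 2
  1 × Br: no H
  1 × C: no H
  Total hydrogens = 15.

15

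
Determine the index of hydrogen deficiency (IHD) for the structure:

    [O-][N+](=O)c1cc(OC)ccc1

Molecular formula from the SMILES: C7H7NO3.
DoU = (2C + 2 + N − H − X)/2 = (2·7 + 2 + 1 − 7 − 0)/2 = 10/2 = 5.
(Structurally: 1 ring(s) + 4 π bond(s) = 5.)

5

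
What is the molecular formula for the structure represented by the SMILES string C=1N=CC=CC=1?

C5H5N

Heavy atoms from the SMILES: 5 C, 1 N.
Implicit hydrogens by atom environment:
  5 × C (aromatic): 1 H each → 5
  1 × N (aromatic): no H
  Total hydrogens = 5.
Molecular formula: C5H5N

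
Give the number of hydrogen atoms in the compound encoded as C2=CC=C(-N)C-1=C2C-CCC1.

Hydrogens are implicit in SMILES; fill each atom to its normal valence:
  4 × C: 2 H each → 8
  3 × C (aromatic): 1 H each → 3
  3 × C (aromatic): no H
  1 × N: 2 H
  Total hydrogens = 13.

13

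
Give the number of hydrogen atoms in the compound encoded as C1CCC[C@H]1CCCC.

18

Hydrogens are implicit in SMILES; fill each atom to its normal valence:
  7 × C: 2 H each → 14
  1 × C: 3 H
  1 × C: 1 H
  Total hydrogens = 18.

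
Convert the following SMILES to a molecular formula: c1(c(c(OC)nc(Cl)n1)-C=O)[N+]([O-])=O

Heavy atoms from the SMILES: 6 C, 1 Cl, 3 N, 4 O.
Implicit hydrogens by atom environment:
  4 × C (aromatic): no H
  3 × O: no H
  2 × N (aromatic): no H
  1 × C: 3 H
  1 × C: 1 H
  1 × Cl: no H
  1 × N (charge +1): no H
  1 × O (charge -1): no H
  Total hydrogens = 4.
Molecular formula: C6H4ClN3O4

C6H4ClN3O4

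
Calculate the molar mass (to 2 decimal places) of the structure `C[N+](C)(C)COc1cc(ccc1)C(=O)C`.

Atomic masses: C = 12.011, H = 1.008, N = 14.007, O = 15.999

208.28

Molecular formula: C12H18NO2+.
M = 12×12.011 + 18×1.008 + 1×14.007 + 2×15.999 = 208.28 g/mol.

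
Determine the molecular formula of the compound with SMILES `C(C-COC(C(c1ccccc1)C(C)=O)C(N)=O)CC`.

Heavy atoms from the SMILES: 16 C, 1 N, 3 O.
Implicit hydrogens by atom environment:
  5 × C (aromatic): 1 H each → 5
  4 × C: 2 H each → 8
  3 × O: no H
  2 × C: 3 H each → 6
  2 × C: 1 H each → 2
  2 × C: no H
  1 × C (aromatic): no H
  1 × N: 2 H
  Total hydrogens = 23.
Molecular formula: C16H23NO3

C16H23NO3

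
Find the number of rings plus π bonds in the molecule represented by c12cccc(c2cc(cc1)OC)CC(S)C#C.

Molecular formula from the SMILES: C15H14OS.
DoU = (2C + 2 + N − H − X)/2 = (2·15 + 2 + 0 − 14 − 0)/2 = 18/2 = 9.
(Structurally: 2 ring(s) + 7 π bond(s) = 9.)

9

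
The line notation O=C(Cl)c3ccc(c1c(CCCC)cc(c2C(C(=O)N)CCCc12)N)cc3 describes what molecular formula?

Heavy atoms from the SMILES: 22 C, 1 Cl, 2 N, 2 O.
Implicit hydrogens by atom environment:
  7 × C (aromatic): no H
  6 × C: 2 H each → 12
  5 × C (aromatic): 1 H each → 5
  2 × C: no H
  2 × N: 2 H each → 4
  2 × O: no H
  1 × C: 3 H
  1 × C: 1 H
  1 × Cl: no H
  Total hydrogens = 25.
Molecular formula: C22H25ClN2O2

C22H25ClN2O2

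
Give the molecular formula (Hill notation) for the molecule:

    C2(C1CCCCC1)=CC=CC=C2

C12H16

Heavy atoms from the SMILES: 12 C.
Implicit hydrogens by atom environment:
  5 × C: 2 H each → 10
  5 × C (aromatic): 1 H each → 5
  1 × C: 1 H
  1 × C (aromatic): no H
  Total hydrogens = 16.
Molecular formula: C12H16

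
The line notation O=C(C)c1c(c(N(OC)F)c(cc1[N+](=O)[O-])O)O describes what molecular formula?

Heavy atoms from the SMILES: 9 C, 1 F, 2 N, 6 O.
Implicit hydrogens by atom environment:
  5 × C (aromatic): no H
  3 × O: no H
  2 × C: 3 H each → 6
  2 × O: 1 H each → 2
  1 × C (aromatic): 1 H
  1 × C: no H
  1 × F: no H
  1 × N: no H
  1 × N (charge +1): no H
  1 × O (charge -1): no H
  Total hydrogens = 9.
Molecular formula: C9H9FN2O6

C9H9FN2O6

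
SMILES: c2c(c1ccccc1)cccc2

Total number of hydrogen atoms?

10

Hydrogens are implicit in SMILES; fill each atom to its normal valence:
  10 × C (aromatic): 1 H each → 10
  2 × C (aromatic): no H
  Total hydrogens = 10.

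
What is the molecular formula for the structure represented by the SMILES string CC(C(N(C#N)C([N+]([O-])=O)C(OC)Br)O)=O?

Heavy atoms from the SMILES: 1 Br, 7 C, 3 N, 5 O.
Implicit hydrogens by atom environment:
  3 × C: 1 H each → 3
  3 × O: no H
  2 × C: 3 H each → 6
  2 × C: no H
  2 × N: no H
  1 × Br: no H
  1 × N (charge +1): no H
  1 × O: 1 H
  1 × O (charge -1): no H
  Total hydrogens = 10.
Molecular formula: C7H10BrN3O5

C7H10BrN3O5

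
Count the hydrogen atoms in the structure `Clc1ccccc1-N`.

Hydrogens are implicit in SMILES; fill each atom to its normal valence:
  4 × C (aromatic): 1 H each → 4
  2 × C (aromatic): no H
  1 × Cl: no H
  1 × N: 2 H
  Total hydrogens = 6.

6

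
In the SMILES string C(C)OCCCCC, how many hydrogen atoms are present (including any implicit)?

Hydrogens are implicit in SMILES; fill each atom to its normal valence:
  5 × C: 2 H each → 10
  2 × C: 3 H each → 6
  1 × O: no H
  Total hydrogens = 16.

16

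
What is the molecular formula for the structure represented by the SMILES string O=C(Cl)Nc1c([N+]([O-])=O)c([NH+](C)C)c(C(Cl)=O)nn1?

C8H8Cl2N5O4+

Heavy atoms from the SMILES: 8 C, 2 Cl, 5 N, 4 O.
Implicit hydrogens by atom environment:
  4 × C (aromatic): no H
  3 × O: no H
  2 × C: 3 H each → 6
  2 × C: no H
  2 × Cl: no H
  2 × N (aromatic): no H
  1 × N: 1 H
  1 × N (charge +1): 1 H
  1 × N (charge +1): no H
  1 × O (charge -1): no H
  Total hydrogens = 8.
Net charge +1.
Molecular formula: C8H8Cl2N5O4+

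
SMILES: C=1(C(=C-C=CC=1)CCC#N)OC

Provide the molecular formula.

Heavy atoms from the SMILES: 10 C, 1 N, 1 O.
Implicit hydrogens by atom environment:
  4 × C (aromatic): 1 H each → 4
  2 × C: 2 H each → 4
  2 × C (aromatic): no H
  1 × C: 3 H
  1 × C: no H
  1 × N: no H
  1 × O: no H
  Total hydrogens = 11.
Molecular formula: C10H11NO

C10H11NO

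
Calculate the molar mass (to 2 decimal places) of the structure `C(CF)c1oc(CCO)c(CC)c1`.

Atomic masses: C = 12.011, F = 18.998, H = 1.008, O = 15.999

186.23

Molecular formula: C10H15FO2.
M = 10×12.011 + 1×18.998 + 15×1.008 + 2×15.999 = 186.23 g/mol.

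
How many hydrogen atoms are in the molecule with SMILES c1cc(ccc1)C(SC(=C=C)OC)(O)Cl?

11

Hydrogens are implicit in SMILES; fill each atom to its normal valence:
  5 × C (aromatic): 1 H each → 5
  3 × C: no H
  1 × C: 3 H
  1 × C: 2 H
  1 × C (aromatic): no H
  1 × Cl: no H
  1 × O: 1 H
  1 × O: no H
  1 × S: no H
  Total hydrogens = 11.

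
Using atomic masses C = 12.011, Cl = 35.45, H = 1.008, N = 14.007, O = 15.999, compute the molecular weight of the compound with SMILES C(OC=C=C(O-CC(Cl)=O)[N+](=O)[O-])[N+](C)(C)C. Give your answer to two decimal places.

Molecular formula: C9H14ClN2O5+.
M = 9×12.011 + 1×35.45 + 14×1.008 + 2×14.007 + 5×15.999 = 265.67 g/mol.

265.67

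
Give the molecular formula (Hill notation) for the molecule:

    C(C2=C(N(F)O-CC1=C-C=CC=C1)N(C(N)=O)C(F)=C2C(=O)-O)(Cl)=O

Heavy atoms from the SMILES: 14 C, 1 Cl, 2 F, 3 N, 5 O.
Implicit hydrogens by atom environment:
  5 × C (aromatic): 1 H each → 5
  5 × C (aromatic): no H
  4 × O: no H
  3 × C: no H
  2 × F: no H
  1 × C: 2 H
  1 × Cl: no H
  1 × N: 2 H
  1 × N (aromatic): no H
  1 × N: no H
  1 × O: 1 H
  Total hydrogens = 10.
Molecular formula: C14H10ClF2N3O5

C14H10ClF2N3O5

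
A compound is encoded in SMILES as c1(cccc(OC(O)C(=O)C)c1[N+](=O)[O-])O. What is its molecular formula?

Heavy atoms from the SMILES: 9 C, 1 N, 6 O.
Implicit hydrogens by atom environment:
  3 × C (aromatic): 1 H each → 3
  3 × C (aromatic): no H
  3 × O: no H
  2 × O: 1 H each → 2
  1 × C: 3 H
  1 × C: 1 H
  1 × C: no H
  1 × N (charge +1): no H
  1 × O (charge -1): no H
  Total hydrogens = 9.
Molecular formula: C9H9NO6

C9H9NO6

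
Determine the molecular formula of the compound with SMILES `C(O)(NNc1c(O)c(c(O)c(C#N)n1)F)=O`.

C7H5FN4O4

Heavy atoms from the SMILES: 7 C, 1 F, 4 N, 4 O.
Implicit hydrogens by atom environment:
  5 × C (aromatic): no H
  3 × O: 1 H each → 3
  2 × C: no H
  2 × N: 1 H each → 2
  1 × F: no H
  1 × N (aromatic): no H
  1 × N: no H
  1 × O: no H
  Total hydrogens = 5.
Molecular formula: C7H5FN4O4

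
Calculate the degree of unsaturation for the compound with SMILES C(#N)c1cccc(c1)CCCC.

6

Molecular formula from the SMILES: C11H13N.
DoU = (2C + 2 + N − H − X)/2 = (2·11 + 2 + 1 − 13 − 0)/2 = 12/2 = 6.
(Structurally: 1 ring(s) + 5 π bond(s) = 6.)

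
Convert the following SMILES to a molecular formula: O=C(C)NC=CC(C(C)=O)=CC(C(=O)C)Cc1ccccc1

C18H21NO3

Heavy atoms from the SMILES: 18 C, 1 N, 3 O.
Implicit hydrogens by atom environment:
  5 × C (aromatic): 1 H each → 5
  4 × C: 1 H each → 4
  4 × C: no H
  3 × C: 3 H each → 9
  3 × O: no H
  1 × C: 2 H
  1 × C (aromatic): no H
  1 × N: 1 H
  Total hydrogens = 21.
Molecular formula: C18H21NO3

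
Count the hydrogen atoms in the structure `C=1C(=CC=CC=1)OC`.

Hydrogens are implicit in SMILES; fill each atom to its normal valence:
  5 × C (aromatic): 1 H each → 5
  1 × C: 3 H
  1 × C (aromatic): no H
  1 × O: no H
  Total hydrogens = 8.

8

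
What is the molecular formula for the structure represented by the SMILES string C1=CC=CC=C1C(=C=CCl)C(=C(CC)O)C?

C14H15ClO

Heavy atoms from the SMILES: 14 C, 1 Cl, 1 O.
Implicit hydrogens by atom environment:
  5 × C (aromatic): 1 H each → 5
  4 × C: no H
  2 × C: 3 H each → 6
  1 × C: 2 H
  1 × C: 1 H
  1 × C (aromatic): no H
  1 × Cl: no H
  1 × O: 1 H
  Total hydrogens = 15.
Molecular formula: C14H15ClO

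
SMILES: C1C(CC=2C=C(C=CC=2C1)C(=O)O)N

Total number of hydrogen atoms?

13

Hydrogens are implicit in SMILES; fill each atom to its normal valence:
  3 × C: 2 H each → 6
  3 × C (aromatic): 1 H each → 3
  3 × C (aromatic): no H
  1 × C: 1 H
  1 × C: no H
  1 × N: 2 H
  1 × O: 1 H
  1 × O: no H
  Total hydrogens = 13.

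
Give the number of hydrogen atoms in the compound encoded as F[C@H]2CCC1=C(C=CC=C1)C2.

11

Hydrogens are implicit in SMILES; fill each atom to its normal valence:
  4 × C (aromatic): 1 H each → 4
  3 × C: 2 H each → 6
  2 × C (aromatic): no H
  1 × C: 1 H
  1 × F: no H
  Total hydrogens = 11.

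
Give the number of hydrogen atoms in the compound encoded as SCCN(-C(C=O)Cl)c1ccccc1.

Hydrogens are implicit in SMILES; fill each atom to its normal valence:
  5 × C (aromatic): 1 H each → 5
  2 × C: 2 H each → 4
  2 × C: 1 H each → 2
  1 × C (aromatic): no H
  1 × Cl: no H
  1 × N: no H
  1 × O: no H
  1 × S: 1 H
  Total hydrogens = 12.

12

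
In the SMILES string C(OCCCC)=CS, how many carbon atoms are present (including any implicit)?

The symbol for carbon appears 6 times in the SMILES.

6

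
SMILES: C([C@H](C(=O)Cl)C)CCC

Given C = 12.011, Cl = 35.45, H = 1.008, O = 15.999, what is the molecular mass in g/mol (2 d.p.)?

148.63

Molecular formula: C7H13ClO.
M = 7×12.011 + 1×35.45 + 13×1.008 + 1×15.999 = 148.63 g/mol.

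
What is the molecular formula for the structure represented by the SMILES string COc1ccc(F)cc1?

C7H7FO

Heavy atoms from the SMILES: 7 C, 1 F, 1 O.
Implicit hydrogens by atom environment:
  4 × C (aromatic): 1 H each → 4
  2 × C (aromatic): no H
  1 × C: 3 H
  1 × F: no H
  1 × O: no H
  Total hydrogens = 7.
Molecular formula: C7H7FO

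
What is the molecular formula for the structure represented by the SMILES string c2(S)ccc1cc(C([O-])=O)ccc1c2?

Heavy atoms from the SMILES: 11 C, 2 O, 1 S.
Implicit hydrogens by atom environment:
  6 × C (aromatic): 1 H each → 6
  4 × C (aromatic): no H
  1 × C: no H
  1 × O: no H
  1 × O (charge -1): no H
  1 × S: 1 H
  Total hydrogens = 7.
Net charge -1.
Molecular formula: C11H7O2S-

C11H7O2S-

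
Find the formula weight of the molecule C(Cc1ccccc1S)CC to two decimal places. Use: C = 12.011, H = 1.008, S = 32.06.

Molecular formula: C10H14S.
M = 10×12.011 + 14×1.008 + 1×32.06 = 166.28 g/mol.

166.28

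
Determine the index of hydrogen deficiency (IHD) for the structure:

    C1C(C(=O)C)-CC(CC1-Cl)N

Molecular formula from the SMILES: C8H14ClNO.
DoU = (2C + 2 + N − H − X)/2 = (2·8 + 2 + 1 − 14 − 1)/2 = 4/2 = 2.
(Structurally: 1 ring(s) + 1 π bond(s) = 2.)

2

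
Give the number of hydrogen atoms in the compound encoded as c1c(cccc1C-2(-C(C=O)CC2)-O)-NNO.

Hydrogens are implicit in SMILES; fill each atom to its normal valence:
  4 × C (aromatic): 1 H each → 4
  2 × C: 2 H each → 4
  2 × C: 1 H each → 2
  2 × C (aromatic): no H
  2 × N: 1 H each → 2
  2 × O: 1 H each → 2
  1 × C: no H
  1 × O: no H
  Total hydrogens = 14.

14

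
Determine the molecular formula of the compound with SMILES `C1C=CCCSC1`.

Heavy atoms from the SMILES: 6 C, 1 S.
Implicit hydrogens by atom environment:
  4 × C: 2 H each → 8
  2 × C: 1 H each → 2
  1 × S: no H
  Total hydrogens = 10.
Molecular formula: C6H10S

C6H10S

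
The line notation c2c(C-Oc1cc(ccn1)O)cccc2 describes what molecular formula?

Heavy atoms from the SMILES: 12 C, 1 N, 2 O.
Implicit hydrogens by atom environment:
  8 × C (aromatic): 1 H each → 8
  3 × C (aromatic): no H
  1 × C: 2 H
  1 × N (aromatic): no H
  1 × O: 1 H
  1 × O: no H
  Total hydrogens = 11.
Molecular formula: C12H11NO2

C12H11NO2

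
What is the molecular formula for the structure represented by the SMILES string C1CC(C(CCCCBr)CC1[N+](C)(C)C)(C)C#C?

C16H29BrN+

Heavy atoms from the SMILES: 1 Br, 16 C, 1 N.
Implicit hydrogens by atom environment:
  7 × C: 2 H each → 14
  4 × C: 3 H each → 12
  3 × C: 1 H each → 3
  2 × C: no H
  1 × Br: no H
  1 × N (charge +1): no H
  Total hydrogens = 29.
Net charge +1.
Molecular formula: C16H29BrN+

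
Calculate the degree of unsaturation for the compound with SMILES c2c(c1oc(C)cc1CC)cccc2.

7

Molecular formula from the SMILES: C13H14O.
DoU = (2C + 2 + N − H − X)/2 = (2·13 + 2 + 0 − 14 − 0)/2 = 14/2 = 7.
(Structurally: 2 ring(s) + 5 π bond(s) = 7.)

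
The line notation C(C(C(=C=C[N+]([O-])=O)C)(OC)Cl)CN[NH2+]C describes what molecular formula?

C9H17ClN3O3+

Heavy atoms from the SMILES: 9 C, 1 Cl, 3 N, 3 O.
Implicit hydrogens by atom environment:
  3 × C: 3 H each → 9
  3 × C: no H
  2 × C: 2 H each → 4
  2 × O: no H
  1 × C: 1 H
  1 × Cl: no H
  1 × N (charge +1): 2 H
  1 × N: 1 H
  1 × N (charge +1): no H
  1 × O (charge -1): no H
  Total hydrogens = 17.
Net charge +1.
Molecular formula: C9H17ClN3O3+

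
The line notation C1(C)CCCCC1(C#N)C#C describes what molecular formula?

C10H13N

Heavy atoms from the SMILES: 10 C, 1 N.
Implicit hydrogens by atom environment:
  4 × C: 2 H each → 8
  3 × C: no H
  2 × C: 1 H each → 2
  1 × C: 3 H
  1 × N: no H
  Total hydrogens = 13.
Molecular formula: C10H13N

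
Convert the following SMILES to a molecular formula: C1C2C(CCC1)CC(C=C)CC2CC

C14H24

Heavy atoms from the SMILES: 14 C.
Implicit hydrogens by atom environment:
  8 × C: 2 H each → 16
  5 × C: 1 H each → 5
  1 × C: 3 H
  Total hydrogens = 24.
Molecular formula: C14H24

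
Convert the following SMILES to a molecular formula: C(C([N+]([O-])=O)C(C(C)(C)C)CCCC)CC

C13H27NO2

Heavy atoms from the SMILES: 13 C, 1 N, 2 O.
Implicit hydrogens by atom environment:
  5 × C: 3 H each → 15
  5 × C: 2 H each → 10
  2 × C: 1 H each → 2
  1 × C: no H
  1 × N (charge +1): no H
  1 × O: no H
  1 × O (charge -1): no H
  Total hydrogens = 27.
Molecular formula: C13H27NO2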